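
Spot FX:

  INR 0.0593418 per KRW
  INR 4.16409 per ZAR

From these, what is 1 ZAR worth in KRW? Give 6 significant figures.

ZAR/KRW = 70.1713

1 ZAR × 4.16409 = 4.16409 INR
4.16409 INR ÷ 0.0593418 = 70.1713 KRW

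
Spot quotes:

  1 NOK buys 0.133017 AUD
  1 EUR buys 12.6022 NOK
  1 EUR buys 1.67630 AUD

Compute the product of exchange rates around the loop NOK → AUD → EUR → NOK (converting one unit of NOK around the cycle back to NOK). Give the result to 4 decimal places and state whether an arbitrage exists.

1.0000 (no arbitrage)

Around NOK → AUD → EUR → NOK: 1 × 0.133017 ÷ 1.67630 × 12.6022 = 1.000004
Product ≈ 1 (deviation 0.000%, within rounding noise).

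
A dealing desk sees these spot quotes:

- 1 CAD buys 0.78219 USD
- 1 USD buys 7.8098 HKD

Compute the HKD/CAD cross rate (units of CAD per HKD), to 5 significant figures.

1 HKD ÷ 7.8098 = 0.128044 USD
0.128044 USD ÷ 0.78219 = 0.1637 CAD

HKD/CAD = 0.16370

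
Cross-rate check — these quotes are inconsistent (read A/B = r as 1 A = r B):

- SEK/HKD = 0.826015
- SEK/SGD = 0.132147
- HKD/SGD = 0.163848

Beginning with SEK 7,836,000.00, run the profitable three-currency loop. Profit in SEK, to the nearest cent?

Profitable loop is SEK → HKD → SGD → SEK:
SEK 7,836,000.00 × 0.826015 = HKD 6,472,653.54
HKD 6,472,653.54 × 0.163848 = SGD 1,060,531.34
SGD 1,060,531.34 ÷ 0.132147 = SEK 8,025,390.95
Profit = SEK 8,025,390.95 − SEK 7,836,000.00

Profit: SEK 189,390.95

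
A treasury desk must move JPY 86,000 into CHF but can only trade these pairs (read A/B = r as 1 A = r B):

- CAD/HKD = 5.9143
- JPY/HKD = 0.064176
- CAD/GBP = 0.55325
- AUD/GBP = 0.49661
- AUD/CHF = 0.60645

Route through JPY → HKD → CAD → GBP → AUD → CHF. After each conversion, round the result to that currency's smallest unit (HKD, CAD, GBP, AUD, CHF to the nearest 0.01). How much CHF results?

CHF 630.48

JPY 86,000 × 0.064176 = HKD 5,519.14
HKD 5,519.14 ÷ 5.9143 = CAD 933.19
CAD 933.19 × 0.55325 = GBP 516.29
GBP 516.29 ÷ 0.49661 = AUD 1,039.63
AUD 1,039.63 × 0.60645 = CHF 630.48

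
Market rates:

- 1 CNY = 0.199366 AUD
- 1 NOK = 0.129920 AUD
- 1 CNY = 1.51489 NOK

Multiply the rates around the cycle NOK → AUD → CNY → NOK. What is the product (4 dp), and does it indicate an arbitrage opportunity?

0.9872 (arbitrage exists)

Around NOK → AUD → CNY → NOK: 1 × 0.129920 ÷ 0.199366 × 1.51489 = 0.987202
Product < 1; profitable direction is NOK → CNY → AUD → NOK.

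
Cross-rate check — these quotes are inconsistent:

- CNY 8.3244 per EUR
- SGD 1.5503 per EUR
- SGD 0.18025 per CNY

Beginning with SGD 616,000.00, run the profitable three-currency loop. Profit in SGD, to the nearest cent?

Profit: SGD 20,455.80

Profitable loop is SGD → CNY → EUR → SGD:
SGD 616,000.00 ÷ 0.18025 = CNY 3,417,475.73
CNY 3,417,475.73 ÷ 8.3244 = EUR 410,537.18
EUR 410,537.18 × 1.5503 = SGD 636,455.80
Profit = SGD 636,455.80 − SGD 616,000.00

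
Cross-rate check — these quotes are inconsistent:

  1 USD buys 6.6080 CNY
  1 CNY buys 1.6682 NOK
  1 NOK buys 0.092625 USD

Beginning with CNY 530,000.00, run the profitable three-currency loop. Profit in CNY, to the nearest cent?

Profitable loop is CNY → NOK → USD → CNY:
CNY 530,000.00 × 1.6682 = NOK 884,146.00
NOK 884,146.00 × 0.092625 = USD 81,894.02
USD 81,894.02 × 6.6080 = CNY 541,155.71
Profit = CNY 541,155.71 − CNY 530,000.00

Profit: CNY 11,155.71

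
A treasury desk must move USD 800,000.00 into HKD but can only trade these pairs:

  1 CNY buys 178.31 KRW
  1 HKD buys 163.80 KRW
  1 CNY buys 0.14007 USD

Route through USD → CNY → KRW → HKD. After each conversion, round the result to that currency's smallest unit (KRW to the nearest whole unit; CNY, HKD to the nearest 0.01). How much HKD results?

USD 800,000.00 ÷ 0.14007 = CNY 5,711,430.00
CNY 5,711,430.00 × 178.31 = KRW 1,018,405,083
KRW 1,018,405,083 ÷ 163.80 = HKD 6,217,369.25

HKD 6,217,369.25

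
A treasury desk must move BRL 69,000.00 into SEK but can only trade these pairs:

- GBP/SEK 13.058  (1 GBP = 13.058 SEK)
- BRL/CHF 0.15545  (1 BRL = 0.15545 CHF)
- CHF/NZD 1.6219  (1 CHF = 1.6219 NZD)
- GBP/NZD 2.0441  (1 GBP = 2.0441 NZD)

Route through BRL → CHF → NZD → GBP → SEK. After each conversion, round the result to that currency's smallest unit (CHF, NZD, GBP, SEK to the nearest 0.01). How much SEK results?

SEK 111,131.81

BRL 69,000.00 × 0.15545 = CHF 10,726.05
CHF 10,726.05 × 1.6219 = NZD 17,396.58
NZD 17,396.58 ÷ 2.0441 = GBP 8,510.63
GBP 8,510.63 × 13.058 = SEK 111,131.81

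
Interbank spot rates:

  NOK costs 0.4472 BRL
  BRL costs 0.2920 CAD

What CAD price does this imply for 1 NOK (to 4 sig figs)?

NOK/CAD = 0.1306

1 NOK × 0.4472 = 0.4472 BRL
0.4472 BRL × 0.2920 = 0.130582 CAD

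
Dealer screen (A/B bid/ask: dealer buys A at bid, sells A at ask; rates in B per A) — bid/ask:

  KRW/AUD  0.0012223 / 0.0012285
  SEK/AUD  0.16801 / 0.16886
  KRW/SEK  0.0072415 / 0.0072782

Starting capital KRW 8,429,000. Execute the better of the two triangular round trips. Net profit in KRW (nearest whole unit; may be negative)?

Net result: KRW -45,930 (no profitable arbitrage after spreads)

Best loop KRW → AUD → SEK → KRW:
KRW 8,429,000 × 0.0012223 (sell KRW at bid) = AUD 10,302.77
AUD 10,302.77 ÷ 0.16886 (buy SEK at ask) = SEK 61,013.66
SEK 61,013.66 ÷ 0.0072782 (buy KRW at ask) = KRW 8,383,070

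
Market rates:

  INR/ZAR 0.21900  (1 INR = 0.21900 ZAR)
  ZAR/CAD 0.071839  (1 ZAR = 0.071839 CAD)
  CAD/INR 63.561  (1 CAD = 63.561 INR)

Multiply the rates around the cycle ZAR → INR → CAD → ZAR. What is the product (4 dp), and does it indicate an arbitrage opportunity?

Around ZAR → INR → CAD → ZAR: 1 ÷ 0.21900 ÷ 63.561 ÷ 0.071839 = 1.000011
Product ≈ 1 (deviation 0.001%, within rounding noise).

1.0000 (no arbitrage)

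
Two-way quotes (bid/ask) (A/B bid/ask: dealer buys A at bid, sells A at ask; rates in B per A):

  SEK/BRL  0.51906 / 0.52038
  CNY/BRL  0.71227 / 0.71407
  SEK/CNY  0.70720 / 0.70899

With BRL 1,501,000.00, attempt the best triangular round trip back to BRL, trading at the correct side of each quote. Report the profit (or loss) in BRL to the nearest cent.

Net profit: BRL 37,924.65

Best loop BRL → CNY → SEK → BRL:
BRL 1,501,000.00 ÷ 0.71407 (buy CNY at ask) = CNY 2,102,034.81
CNY 2,102,034.81 ÷ 0.70899 (buy SEK at ask) = SEK 2,964,829.99
SEK 2,964,829.99 × 0.51906 (sell SEK at bid) = BRL 1,538,924.65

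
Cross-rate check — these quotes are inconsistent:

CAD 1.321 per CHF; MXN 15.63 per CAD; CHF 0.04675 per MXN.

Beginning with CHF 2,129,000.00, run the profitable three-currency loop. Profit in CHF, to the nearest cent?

Profitable loop is CHF → MXN → CAD → CHF:
CHF 2,129,000.00 ÷ 0.04675 = MXN 45,540,106.95
MXN 45,540,106.95 ÷ 15.63 = CAD 2,913,634.48
CAD 2,913,634.48 ÷ 1.321 = CHF 2,205,627.92
Profit = CHF 2,205,627.92 − CHF 2,129,000.00

Profit: CHF 76,627.92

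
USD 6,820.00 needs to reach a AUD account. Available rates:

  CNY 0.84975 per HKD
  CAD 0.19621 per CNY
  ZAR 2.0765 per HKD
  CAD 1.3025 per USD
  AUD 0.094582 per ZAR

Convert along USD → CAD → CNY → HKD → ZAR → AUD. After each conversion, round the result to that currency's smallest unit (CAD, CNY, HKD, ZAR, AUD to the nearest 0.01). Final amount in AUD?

USD 6,820.00 × 1.3025 = CAD 8,883.05
CAD 8,883.05 ÷ 0.19621 = CNY 45,273.18
CNY 45,273.18 ÷ 0.84975 = HKD 53,278.23
HKD 53,278.23 × 2.0765 = ZAR 110,632.24
ZAR 110,632.24 × 0.094582 = AUD 10,463.82

AUD 10,463.82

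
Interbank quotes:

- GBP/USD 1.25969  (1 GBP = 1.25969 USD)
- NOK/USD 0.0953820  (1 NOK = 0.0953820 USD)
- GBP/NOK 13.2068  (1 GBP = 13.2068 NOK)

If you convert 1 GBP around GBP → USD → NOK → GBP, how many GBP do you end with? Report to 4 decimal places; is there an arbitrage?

Around GBP → USD → NOK → GBP: 1 × 1.25969 ÷ 0.0953820 ÷ 13.2068 = 0.999999
Product ≈ 1 (deviation 0.000%, within rounding noise).

1.0000 (no arbitrage)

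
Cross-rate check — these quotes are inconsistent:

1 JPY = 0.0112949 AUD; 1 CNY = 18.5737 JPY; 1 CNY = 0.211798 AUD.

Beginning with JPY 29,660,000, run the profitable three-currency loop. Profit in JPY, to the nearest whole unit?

Profit: JPY 284,163

Profitable loop is JPY → CNY → AUD → JPY:
JPY 29,660,000 ÷ 18.5737 = CNY 1,596,881.61
CNY 1,596,881.61 × 0.211798 = AUD 338,216.33
AUD 338,216.33 ÷ 0.0112949 = JPY 29,944,163
Profit = JPY 29,944,163 − JPY 29,660,000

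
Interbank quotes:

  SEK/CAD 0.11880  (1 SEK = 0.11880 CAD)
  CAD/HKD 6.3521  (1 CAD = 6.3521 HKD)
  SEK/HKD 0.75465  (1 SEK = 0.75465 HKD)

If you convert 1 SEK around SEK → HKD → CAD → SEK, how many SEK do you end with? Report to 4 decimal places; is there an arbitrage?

Around SEK → HKD → CAD → SEK: 1 × 0.75465 ÷ 6.3521 ÷ 0.11880 = 1.000027
Product ≈ 1 (deviation 0.003%, within rounding noise).

1.0000 (no arbitrage)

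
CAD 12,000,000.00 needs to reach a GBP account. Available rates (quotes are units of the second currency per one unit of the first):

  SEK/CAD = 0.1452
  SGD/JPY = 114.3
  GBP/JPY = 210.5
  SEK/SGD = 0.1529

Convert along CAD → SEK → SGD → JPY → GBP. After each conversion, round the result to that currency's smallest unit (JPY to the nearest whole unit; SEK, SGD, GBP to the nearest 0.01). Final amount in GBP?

GBP 6,861,455.41

CAD 12,000,000.00 ÷ 0.1452 = SEK 82,644,628.10
SEK 82,644,628.10 × 0.1529 = SGD 12,636,363.64
SGD 12,636,363.64 × 114.3 = JPY 1,444,336,364
JPY 1,444,336,364 ÷ 210.5 = GBP 6,861,455.41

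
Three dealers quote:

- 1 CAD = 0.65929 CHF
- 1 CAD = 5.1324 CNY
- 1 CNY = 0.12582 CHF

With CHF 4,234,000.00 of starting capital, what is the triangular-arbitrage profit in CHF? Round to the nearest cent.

Profitable loop is CHF → CNY → CAD → CHF:
CHF 4,234,000.00 ÷ 0.12582 = CNY 33,651,247.81
CNY 33,651,247.81 ÷ 5.1324 = CAD 6,556,630.00
CAD 6,556,630.00 × 0.65929 = CHF 4,322,720.59
Profit = CHF 4,322,720.59 − CHF 4,234,000.00

Profit: CHF 88,720.59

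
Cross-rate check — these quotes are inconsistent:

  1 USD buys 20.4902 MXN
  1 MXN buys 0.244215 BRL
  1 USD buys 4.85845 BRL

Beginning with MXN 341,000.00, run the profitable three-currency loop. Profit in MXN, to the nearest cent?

Profitable loop is MXN → BRL → USD → MXN:
MXN 341,000.00 × 0.244215 = BRL 83,277.32
BRL 83,277.32 ÷ 4.85845 = USD 17,140.72
USD 17,140.72 × 20.4902 = MXN 351,216.71
Profit = MXN 351,216.71 − MXN 341,000.00

Profit: MXN 10,216.71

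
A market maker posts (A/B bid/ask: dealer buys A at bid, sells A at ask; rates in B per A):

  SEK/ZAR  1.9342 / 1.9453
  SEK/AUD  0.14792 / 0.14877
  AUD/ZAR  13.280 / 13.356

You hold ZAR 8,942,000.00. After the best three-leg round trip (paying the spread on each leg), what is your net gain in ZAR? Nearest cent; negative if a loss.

Best loop ZAR → SEK → AUD → ZAR:
ZAR 8,942,000.00 ÷ 1.9453 (buy SEK at ask) = SEK 4,596,720.30
SEK 4,596,720.30 × 0.14792 (sell SEK at bid) = AUD 679,946.87
AUD 679,946.87 × 13.280 (sell AUD at bid) = ZAR 9,029,694.39

Net profit: ZAR 87,694.39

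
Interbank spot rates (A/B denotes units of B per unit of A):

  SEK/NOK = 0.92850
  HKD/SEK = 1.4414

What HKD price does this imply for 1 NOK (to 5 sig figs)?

1 NOK ÷ 0.92850 = 1.07701 SEK
1.07701 SEK ÷ 1.4414 = 0.747194 HKD

NOK/HKD = 0.74719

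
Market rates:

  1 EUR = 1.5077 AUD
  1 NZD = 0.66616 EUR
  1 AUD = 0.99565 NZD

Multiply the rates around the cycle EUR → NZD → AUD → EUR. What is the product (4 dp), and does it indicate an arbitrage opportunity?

Around EUR → NZD → AUD → EUR: 1 ÷ 0.66616 ÷ 0.99565 ÷ 1.5077 = 1.000000
Product ≈ 1 (deviation 0.000%, within rounding noise).

1.0000 (no arbitrage)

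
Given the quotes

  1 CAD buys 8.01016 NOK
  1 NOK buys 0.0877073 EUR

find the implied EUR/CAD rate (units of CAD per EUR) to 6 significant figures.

1 EUR ÷ 0.0877073 = 11.4016 NOK
11.4016 NOK ÷ 8.01016 = 1.42339 CAD

EUR/CAD = 1.42339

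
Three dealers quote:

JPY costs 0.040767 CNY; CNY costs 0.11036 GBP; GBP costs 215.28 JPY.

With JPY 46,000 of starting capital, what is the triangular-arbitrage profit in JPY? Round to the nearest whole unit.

Profit: JPY 1,493

Profitable loop is JPY → GBP → CNY → JPY:
JPY 46,000 ÷ 215.28 = GBP 213.68
GBP 213.68 ÷ 0.11036 = CNY 1,936.17
CNY 1,936.17 ÷ 0.040767 = JPY 47,493
Profit = JPY 47,493 − JPY 46,000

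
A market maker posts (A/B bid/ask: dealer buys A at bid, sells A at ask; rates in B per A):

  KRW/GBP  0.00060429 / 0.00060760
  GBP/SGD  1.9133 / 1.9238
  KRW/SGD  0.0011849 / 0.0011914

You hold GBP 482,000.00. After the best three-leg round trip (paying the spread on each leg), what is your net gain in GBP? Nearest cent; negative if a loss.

Best loop GBP → KRW → SGD → GBP:
GBP 482,000.00 ÷ 0.00060760 (buy KRW at ask) = KRW 793,285,056
KRW 793,285,056 × 0.0011849 (sell KRW at bid) = SGD 939,963.46
SGD 939,963.46 ÷ 1.9238 (buy GBP at ask) = GBP 488,597.29

Net profit: GBP 6,597.29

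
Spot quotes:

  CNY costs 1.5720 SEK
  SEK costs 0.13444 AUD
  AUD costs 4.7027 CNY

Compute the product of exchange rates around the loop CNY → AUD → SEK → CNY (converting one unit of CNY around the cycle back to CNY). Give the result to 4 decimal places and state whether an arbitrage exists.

1.0062 (arbitrage exists)

Around CNY → AUD → SEK → CNY: 1 ÷ 4.7027 ÷ 0.13444 ÷ 1.5720 = 1.006171
Product > 1; profitable direction is CNY → AUD → SEK → CNY.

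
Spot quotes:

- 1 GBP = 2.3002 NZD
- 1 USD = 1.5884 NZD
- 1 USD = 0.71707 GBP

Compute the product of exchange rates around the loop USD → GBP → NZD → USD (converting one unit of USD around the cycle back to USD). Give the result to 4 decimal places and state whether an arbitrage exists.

Around USD → GBP → NZD → USD: 1 × 0.71707 × 2.3002 ÷ 1.5884 = 1.038406
Product > 1; profitable direction is USD → GBP → NZD → USD.

1.0384 (arbitrage exists)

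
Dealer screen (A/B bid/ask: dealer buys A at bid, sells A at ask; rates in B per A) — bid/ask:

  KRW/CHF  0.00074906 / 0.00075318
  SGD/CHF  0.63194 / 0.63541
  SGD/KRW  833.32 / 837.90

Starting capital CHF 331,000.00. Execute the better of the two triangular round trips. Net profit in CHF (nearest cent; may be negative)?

Best loop CHF → KRW → SGD → CHF:
CHF 331,000.00 ÷ 0.00075318 (buy KRW at ask) = KRW 439,469,981
KRW 439,469,981 ÷ 837.90 (buy SGD at ask) = SGD 524,489.77
SGD 524,489.77 × 0.63194 (sell SGD at bid) = CHF 331,446.07

Net profit: CHF 446.07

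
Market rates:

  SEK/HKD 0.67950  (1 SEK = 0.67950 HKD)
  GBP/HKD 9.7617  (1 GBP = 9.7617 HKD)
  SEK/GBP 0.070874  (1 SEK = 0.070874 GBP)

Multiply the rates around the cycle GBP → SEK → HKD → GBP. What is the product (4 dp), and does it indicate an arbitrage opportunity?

Around GBP → SEK → HKD → GBP: 1 ÷ 0.070874 × 0.67950 ÷ 9.7617 = 0.982148
Product < 1; profitable direction is GBP → HKD → SEK → GBP.

0.9821 (arbitrage exists)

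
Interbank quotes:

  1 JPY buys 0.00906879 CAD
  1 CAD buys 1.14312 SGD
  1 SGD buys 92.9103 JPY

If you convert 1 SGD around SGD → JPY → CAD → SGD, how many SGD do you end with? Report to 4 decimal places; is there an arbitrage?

Around SGD → JPY → CAD → SGD: 1 × 92.9103 × 0.00906879 × 1.14312 = 0.963175
Product < 1; profitable direction is SGD → CAD → JPY → SGD.

0.9632 (arbitrage exists)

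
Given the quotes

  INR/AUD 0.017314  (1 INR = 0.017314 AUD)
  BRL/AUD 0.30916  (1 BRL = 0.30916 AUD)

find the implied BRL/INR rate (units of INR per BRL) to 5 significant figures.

1 BRL × 0.30916 = 0.30916 AUD
0.30916 AUD ÷ 0.017314 = 17.8561 INR

BRL/INR = 17.856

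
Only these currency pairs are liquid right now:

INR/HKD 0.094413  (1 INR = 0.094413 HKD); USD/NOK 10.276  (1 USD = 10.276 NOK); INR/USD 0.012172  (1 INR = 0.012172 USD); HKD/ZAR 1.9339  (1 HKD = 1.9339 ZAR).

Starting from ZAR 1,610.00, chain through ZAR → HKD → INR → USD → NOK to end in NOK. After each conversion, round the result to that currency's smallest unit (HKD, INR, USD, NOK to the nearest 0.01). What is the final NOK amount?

ZAR 1,610.00 ÷ 1.9339 = HKD 832.51
HKD 832.51 ÷ 0.094413 = INR 8,817.75
INR 8,817.75 × 0.012172 = USD 107.33
USD 107.33 × 10.276 = NOK 1,102.92

NOK 1,102.92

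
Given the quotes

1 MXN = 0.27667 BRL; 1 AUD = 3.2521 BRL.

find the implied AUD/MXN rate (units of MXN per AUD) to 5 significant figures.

1 AUD × 3.2521 = 3.2521 BRL
3.2521 BRL ÷ 0.27667 = 11.7544 MXN

AUD/MXN = 11.754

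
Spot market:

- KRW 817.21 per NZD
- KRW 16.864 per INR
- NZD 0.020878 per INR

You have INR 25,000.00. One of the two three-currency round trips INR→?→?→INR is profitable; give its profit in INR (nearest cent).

Profit: INR 293.10

Profitable loop is INR → NZD → KRW → INR:
INR 25,000.00 × 0.020878 = NZD 521.95
NZD 521.95 × 817.21 = KRW 426,543
KRW 426,543 ÷ 16.864 = INR 25,293.10
Profit = INR 25,293.10 − INR 25,000.00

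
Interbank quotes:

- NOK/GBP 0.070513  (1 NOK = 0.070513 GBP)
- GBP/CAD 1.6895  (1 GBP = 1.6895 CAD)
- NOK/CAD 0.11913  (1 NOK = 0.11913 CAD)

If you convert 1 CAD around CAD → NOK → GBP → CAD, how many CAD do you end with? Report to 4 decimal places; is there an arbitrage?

1.0000 (no arbitrage)

Around CAD → NOK → GBP → CAD: 1 ÷ 0.11913 × 0.070513 × 1.6895 = 1.000014
Product ≈ 1 (deviation 0.001%, within rounding noise).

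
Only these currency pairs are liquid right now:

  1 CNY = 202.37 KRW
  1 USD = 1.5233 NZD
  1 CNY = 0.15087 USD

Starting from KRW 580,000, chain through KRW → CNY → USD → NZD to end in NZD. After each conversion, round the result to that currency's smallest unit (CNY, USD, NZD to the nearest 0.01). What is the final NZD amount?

NZD 658.67

KRW 580,000 ÷ 202.37 = CNY 2,866.04
CNY 2,866.04 × 0.15087 = USD 432.40
USD 432.40 × 1.5233 = NZD 658.67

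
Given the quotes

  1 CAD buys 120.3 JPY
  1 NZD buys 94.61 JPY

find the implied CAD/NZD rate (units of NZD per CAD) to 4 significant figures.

1 CAD × 120.3 = 120.3 JPY
120.3 JPY ÷ 94.61 = 1.27154 NZD

CAD/NZD = 1.272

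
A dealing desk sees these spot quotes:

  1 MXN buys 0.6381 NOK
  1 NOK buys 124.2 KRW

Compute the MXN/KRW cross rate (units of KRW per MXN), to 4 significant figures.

1 MXN × 0.6381 = 0.6381 NOK
0.6381 NOK × 124.2 = 79.252 KRW

MXN/KRW = 79.25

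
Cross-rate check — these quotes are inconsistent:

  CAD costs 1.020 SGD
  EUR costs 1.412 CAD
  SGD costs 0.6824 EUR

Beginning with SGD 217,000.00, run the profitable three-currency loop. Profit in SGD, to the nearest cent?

Profit: SGD 3,793.28

Profitable loop is SGD → CAD → EUR → SGD:
SGD 217,000.00 ÷ 1.020 = CAD 212,745.10
CAD 212,745.10 ÷ 1.412 = EUR 150,669.33
EUR 150,669.33 ÷ 0.6824 = SGD 220,793.28
Profit = SGD 220,793.28 − SGD 217,000.00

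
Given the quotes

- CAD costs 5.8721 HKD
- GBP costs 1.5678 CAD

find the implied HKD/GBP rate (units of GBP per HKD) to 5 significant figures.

1 HKD ÷ 5.8721 = 0.170297 CAD
0.170297 CAD ÷ 1.5678 = 0.108622 GBP

HKD/GBP = 0.10862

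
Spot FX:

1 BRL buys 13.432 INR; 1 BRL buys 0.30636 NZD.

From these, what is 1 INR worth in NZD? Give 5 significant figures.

INR/NZD = 0.022808

1 INR ÷ 13.432 = 0.0744491 BRL
0.0744491 BRL × 0.30636 = 0.0228082 NZD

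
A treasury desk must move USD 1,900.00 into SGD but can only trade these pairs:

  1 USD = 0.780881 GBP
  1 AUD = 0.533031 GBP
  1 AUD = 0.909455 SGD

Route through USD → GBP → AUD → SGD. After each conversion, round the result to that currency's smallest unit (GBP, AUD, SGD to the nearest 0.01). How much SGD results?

USD 1,900.00 × 0.780881 = GBP 1,483.67
GBP 1,483.67 ÷ 0.533031 = AUD 2,783.46
AUD 2,783.46 × 0.909455 = SGD 2,531.43

SGD 2,531.43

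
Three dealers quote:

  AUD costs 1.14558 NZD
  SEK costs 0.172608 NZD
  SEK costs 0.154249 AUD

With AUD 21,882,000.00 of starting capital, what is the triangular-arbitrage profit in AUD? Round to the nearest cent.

Profitable loop is AUD → NZD → SEK → AUD:
AUD 21,882,000.00 × 1.14558 = NZD 25,067,581.56
NZD 25,067,581.56 ÷ 0.172608 = SEK 145,228,387.79
SEK 145,228,387.79 × 0.154249 = AUD 22,401,333.59
Profit = AUD 22,401,333.59 − AUD 21,882,000.00

Profit: AUD 519,333.59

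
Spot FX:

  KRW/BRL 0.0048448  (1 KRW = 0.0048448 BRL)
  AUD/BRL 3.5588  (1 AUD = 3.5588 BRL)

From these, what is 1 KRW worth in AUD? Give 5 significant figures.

1 KRW × 0.0048448 = 0.0048448 BRL
0.0048448 BRL ÷ 3.5588 = 0.00136136 AUD

KRW/AUD = 0.0013614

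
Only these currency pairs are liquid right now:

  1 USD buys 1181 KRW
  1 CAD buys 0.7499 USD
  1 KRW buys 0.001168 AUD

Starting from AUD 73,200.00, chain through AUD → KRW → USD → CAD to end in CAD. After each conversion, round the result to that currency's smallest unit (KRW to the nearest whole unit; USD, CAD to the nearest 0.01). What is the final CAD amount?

CAD 70,764.42

AUD 73,200.00 ÷ 0.001168 = KRW 62,671,233
KRW 62,671,233 ÷ 1181 = USD 53,066.24
USD 53,066.24 ÷ 0.7499 = CAD 70,764.42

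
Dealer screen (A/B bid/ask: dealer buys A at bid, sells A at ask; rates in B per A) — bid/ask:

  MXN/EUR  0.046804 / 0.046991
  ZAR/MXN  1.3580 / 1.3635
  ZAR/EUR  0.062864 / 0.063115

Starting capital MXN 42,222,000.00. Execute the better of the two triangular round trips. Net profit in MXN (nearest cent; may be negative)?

Best loop MXN → EUR → ZAR → MXN:
MXN 42,222,000.00 × 0.046804 (sell MXN at bid) = EUR 1,976,158.49
EUR 1,976,158.49 ÷ 0.063115 (buy ZAR at ask) = ZAR 31,310,441.07
ZAR 31,310,441.07 × 1.3580 (sell ZAR at bid) = MXN 42,519,578.97

Net profit: MXN 297,578.97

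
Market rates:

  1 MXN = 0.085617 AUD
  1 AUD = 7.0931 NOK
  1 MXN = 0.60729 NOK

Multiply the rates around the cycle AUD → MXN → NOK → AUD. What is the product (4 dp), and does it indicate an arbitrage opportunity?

Around AUD → MXN → NOK → AUD: 1 ÷ 0.085617 × 0.60729 ÷ 7.0931 = 1.000000
Product ≈ 1 (deviation 0.000%, within rounding noise).

1.0000 (no arbitrage)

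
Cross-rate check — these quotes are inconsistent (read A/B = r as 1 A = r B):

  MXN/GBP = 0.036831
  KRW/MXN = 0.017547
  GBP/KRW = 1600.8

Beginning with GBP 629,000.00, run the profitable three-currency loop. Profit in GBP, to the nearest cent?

Profitable loop is GBP → KRW → MXN → GBP:
GBP 629,000.00 × 1600.8 = KRW 1,006,903,200
KRW 1,006,903,200 × 0.017547 = MXN 17,668,130.45
MXN 17,668,130.45 × 0.036831 = GBP 650,734.91
Profit = GBP 650,734.91 − GBP 629,000.00

Profit: GBP 21,734.91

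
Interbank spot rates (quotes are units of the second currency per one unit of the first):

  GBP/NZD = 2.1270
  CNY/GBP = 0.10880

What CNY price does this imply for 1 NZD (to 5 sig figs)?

1 NZD ÷ 2.1270 = 0.470146 GBP
0.470146 GBP ÷ 0.10880 = 4.32119 CNY

NZD/CNY = 4.3212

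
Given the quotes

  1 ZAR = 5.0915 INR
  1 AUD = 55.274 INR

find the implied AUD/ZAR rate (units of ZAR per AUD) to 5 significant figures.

AUD/ZAR = 10.856

1 AUD × 55.274 = 55.274 INR
55.274 INR ÷ 5.0915 = 10.8561 ZAR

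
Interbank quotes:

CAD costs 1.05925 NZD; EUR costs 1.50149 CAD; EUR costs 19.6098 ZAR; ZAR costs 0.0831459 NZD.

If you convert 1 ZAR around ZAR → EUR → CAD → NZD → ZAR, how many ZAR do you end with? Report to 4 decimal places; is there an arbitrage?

Around ZAR → EUR → CAD → NZD → ZAR: 1 ÷ 19.6098 × 1.50149 × 1.05925 ÷ 0.0831459 = 0.975454
Product < 1; profitable direction is ZAR → NZD → CAD → EUR → ZAR.

0.9755 (arbitrage exists)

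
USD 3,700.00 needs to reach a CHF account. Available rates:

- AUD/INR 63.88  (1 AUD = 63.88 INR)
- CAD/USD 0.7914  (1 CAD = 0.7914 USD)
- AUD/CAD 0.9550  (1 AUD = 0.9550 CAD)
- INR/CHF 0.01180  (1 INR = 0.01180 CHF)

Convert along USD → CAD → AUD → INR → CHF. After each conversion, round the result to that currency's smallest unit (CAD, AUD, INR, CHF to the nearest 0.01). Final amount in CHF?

USD 3,700.00 ÷ 0.7914 = CAD 4,675.26
CAD 4,675.26 ÷ 0.9550 = AUD 4,895.56
AUD 4,895.56 × 63.88 = INR 312,728.37
INR 312,728.37 × 0.01180 = CHF 3,690.19

CHF 3,690.19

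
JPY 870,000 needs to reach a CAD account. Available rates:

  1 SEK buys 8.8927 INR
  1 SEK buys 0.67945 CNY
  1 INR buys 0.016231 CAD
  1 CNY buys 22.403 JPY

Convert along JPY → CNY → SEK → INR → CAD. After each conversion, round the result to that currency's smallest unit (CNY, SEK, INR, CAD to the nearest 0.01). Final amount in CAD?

CAD 8,249.63

JPY 870,000 ÷ 22.403 = CNY 38,834.08
CNY 38,834.08 ÷ 0.67945 = SEK 57,155.17
SEK 57,155.17 × 8.8927 = INR 508,263.78
INR 508,263.78 × 0.016231 = CAD 8,249.63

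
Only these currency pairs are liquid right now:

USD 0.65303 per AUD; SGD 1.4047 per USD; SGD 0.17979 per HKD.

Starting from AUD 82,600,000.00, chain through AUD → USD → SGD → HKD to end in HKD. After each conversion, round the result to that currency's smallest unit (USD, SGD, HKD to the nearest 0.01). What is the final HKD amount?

HKD 421,435,611.05

AUD 82,600,000.00 × 0.65303 = USD 53,940,278.00
USD 53,940,278.00 × 1.4047 = SGD 75,769,908.51
SGD 75,769,908.51 ÷ 0.17979 = HKD 421,435,611.05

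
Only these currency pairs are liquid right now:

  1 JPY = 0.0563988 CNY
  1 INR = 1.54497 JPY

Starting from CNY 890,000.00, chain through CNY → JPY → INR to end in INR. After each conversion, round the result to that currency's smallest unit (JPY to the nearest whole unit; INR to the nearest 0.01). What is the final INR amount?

CNY 890,000.00 ÷ 0.0563988 = JPY 15,780,478
JPY 15,780,478 ÷ 1.54497 = INR 10,214,099.95

INR 10,214,099.95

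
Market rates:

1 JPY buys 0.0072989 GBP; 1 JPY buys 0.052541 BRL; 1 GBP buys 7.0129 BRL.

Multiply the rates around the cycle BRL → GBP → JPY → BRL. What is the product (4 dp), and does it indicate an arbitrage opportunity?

1.0265 (arbitrage exists)

Around BRL → GBP → JPY → BRL: 1 ÷ 7.0129 ÷ 0.0072989 × 0.052541 = 1.026463
Product > 1; profitable direction is BRL → GBP → JPY → BRL.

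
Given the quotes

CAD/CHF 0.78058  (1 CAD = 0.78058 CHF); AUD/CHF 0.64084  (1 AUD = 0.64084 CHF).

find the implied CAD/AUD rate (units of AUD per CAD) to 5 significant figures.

CAD/AUD = 1.2181

1 CAD × 0.78058 = 0.78058 CHF
0.78058 CHF ÷ 0.64084 = 1.21806 AUD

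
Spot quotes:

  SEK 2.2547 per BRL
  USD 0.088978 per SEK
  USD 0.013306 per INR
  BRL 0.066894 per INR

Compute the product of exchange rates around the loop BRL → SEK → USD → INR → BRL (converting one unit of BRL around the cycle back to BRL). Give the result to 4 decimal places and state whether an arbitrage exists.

1.0086 (arbitrage exists)

Around BRL → SEK → USD → INR → BRL: 1 × 2.2547 × 0.088978 ÷ 0.013306 × 0.066894 = 1.008582
Product > 1; profitable direction is BRL → SEK → USD → INR → BRL.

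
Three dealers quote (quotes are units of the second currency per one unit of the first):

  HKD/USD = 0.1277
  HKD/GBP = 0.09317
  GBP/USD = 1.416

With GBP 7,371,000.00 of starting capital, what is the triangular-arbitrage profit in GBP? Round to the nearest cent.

Profit: GBP 244,086.88

Profitable loop is GBP → USD → HKD → GBP:
GBP 7,371,000.00 × 1.416 = USD 10,437,336.00
USD 10,437,336.00 ÷ 0.1277 = HKD 81,733,249.80
HKD 81,733,249.80 × 0.09317 = GBP 7,615,086.88
Profit = GBP 7,615,086.88 − GBP 7,371,000.00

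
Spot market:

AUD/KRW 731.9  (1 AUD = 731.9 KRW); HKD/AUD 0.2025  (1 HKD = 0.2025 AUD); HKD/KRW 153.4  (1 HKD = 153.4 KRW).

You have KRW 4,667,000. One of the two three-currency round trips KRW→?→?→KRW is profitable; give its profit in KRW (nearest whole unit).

Profit: KRW 163,437

Profitable loop is KRW → AUD → HKD → KRW:
KRW 4,667,000 ÷ 731.9 = AUD 6,376.55
AUD 6,376.55 ÷ 0.2025 = HKD 31,489.16
HKD 31,489.16 × 153.4 = KRW 4,830,437
Profit = KRW 4,830,437 − KRW 4,667,000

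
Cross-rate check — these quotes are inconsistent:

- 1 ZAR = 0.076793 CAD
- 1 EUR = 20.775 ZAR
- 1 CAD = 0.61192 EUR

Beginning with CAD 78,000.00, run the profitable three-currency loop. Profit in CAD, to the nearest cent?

Profit: CAD 1,898.25

Profitable loop is CAD → ZAR → EUR → CAD:
CAD 78,000.00 ÷ 0.076793 = ZAR 1,015,717.58
ZAR 1,015,717.58 ÷ 20.775 = EUR 48,891.34
EUR 48,891.34 ÷ 0.61192 = CAD 79,898.25
Profit = CAD 79,898.25 − CAD 78,000.00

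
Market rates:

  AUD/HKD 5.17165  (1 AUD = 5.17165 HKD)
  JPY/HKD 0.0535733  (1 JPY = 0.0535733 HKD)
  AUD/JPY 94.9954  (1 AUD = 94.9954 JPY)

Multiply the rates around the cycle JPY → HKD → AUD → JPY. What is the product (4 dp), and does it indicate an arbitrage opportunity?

Around JPY → HKD → AUD → JPY: 1 × 0.0535733 ÷ 5.17165 × 94.9954 = 0.984061
Product < 1; profitable direction is JPY → AUD → HKD → JPY.

0.9841 (arbitrage exists)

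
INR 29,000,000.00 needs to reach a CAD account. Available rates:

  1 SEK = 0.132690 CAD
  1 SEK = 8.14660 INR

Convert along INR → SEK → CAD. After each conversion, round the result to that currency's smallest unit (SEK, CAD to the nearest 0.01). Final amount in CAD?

INR 29,000,000.00 ÷ 8.14660 = SEK 3,559,767.26
SEK 3,559,767.26 × 0.132690 = CAD 472,345.52

CAD 472,345.52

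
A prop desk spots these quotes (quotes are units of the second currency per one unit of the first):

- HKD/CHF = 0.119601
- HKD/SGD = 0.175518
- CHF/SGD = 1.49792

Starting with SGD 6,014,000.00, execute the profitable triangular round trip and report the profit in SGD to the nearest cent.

Profitable loop is SGD → HKD → CHF → SGD:
SGD 6,014,000.00 ÷ 0.175518 = HKD 34,264,291.98
HKD 34,264,291.98 × 0.119601 = CHF 4,098,043.59
CHF 4,098,043.59 × 1.49792 = SGD 6,138,541.45
Profit = SGD 6,138,541.45 − SGD 6,014,000.00

Profit: SGD 124,541.45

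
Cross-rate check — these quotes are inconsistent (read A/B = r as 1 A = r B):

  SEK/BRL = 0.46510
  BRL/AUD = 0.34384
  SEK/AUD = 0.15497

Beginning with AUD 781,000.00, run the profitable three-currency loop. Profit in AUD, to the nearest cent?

Profit: AUD 24,946.36

Profitable loop is AUD → SEK → BRL → AUD:
AUD 781,000.00 ÷ 0.15497 = SEK 5,039,685.10
SEK 5,039,685.10 × 0.46510 = BRL 2,343,957.54
BRL 2,343,957.54 × 0.34384 = AUD 805,946.36
Profit = AUD 805,946.36 − AUD 781,000.00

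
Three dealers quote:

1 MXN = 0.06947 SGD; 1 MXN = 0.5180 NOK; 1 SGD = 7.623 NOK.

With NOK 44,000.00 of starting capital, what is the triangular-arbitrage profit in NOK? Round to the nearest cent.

Profitable loop is NOK → MXN → SGD → NOK:
NOK 44,000.00 ÷ 0.5180 = MXN 84,942.08
MXN 84,942.08 × 0.06947 = SGD 5,900.93
SGD 5,900.93 × 7.623 = NOK 44,982.76
Profit = NOK 44,982.76 − NOK 44,000.00

Profit: NOK 982.76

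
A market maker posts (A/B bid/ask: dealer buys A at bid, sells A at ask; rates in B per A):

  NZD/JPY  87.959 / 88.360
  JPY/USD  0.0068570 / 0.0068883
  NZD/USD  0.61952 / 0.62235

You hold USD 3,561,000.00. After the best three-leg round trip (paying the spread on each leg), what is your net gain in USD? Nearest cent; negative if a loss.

Best loop USD → JPY → NZD → USD:
USD 3,561,000.00 ÷ 0.0068883 (buy JPY at ask) = JPY 516,963,547
JPY 516,963,547 ÷ 88.360 (buy NZD at ask) = NZD 5,850,651.28
NZD 5,850,651.28 × 0.61952 (sell NZD at bid) = USD 3,624,595.48

Net profit: USD 63,595.48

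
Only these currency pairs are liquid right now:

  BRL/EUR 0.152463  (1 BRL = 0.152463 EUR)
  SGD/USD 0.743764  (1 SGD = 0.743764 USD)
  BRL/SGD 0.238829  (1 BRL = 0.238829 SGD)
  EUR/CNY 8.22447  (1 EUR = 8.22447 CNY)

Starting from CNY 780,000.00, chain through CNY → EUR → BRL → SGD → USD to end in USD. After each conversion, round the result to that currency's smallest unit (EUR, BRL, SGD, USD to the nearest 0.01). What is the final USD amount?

CNY 780,000.00 ÷ 8.22447 = EUR 94,838.94
EUR 94,838.94 ÷ 0.152463 = BRL 622,045.61
BRL 622,045.61 × 0.238829 = SGD 148,562.53
SGD 148,562.53 × 0.743764 = USD 110,495.46

USD 110,495.46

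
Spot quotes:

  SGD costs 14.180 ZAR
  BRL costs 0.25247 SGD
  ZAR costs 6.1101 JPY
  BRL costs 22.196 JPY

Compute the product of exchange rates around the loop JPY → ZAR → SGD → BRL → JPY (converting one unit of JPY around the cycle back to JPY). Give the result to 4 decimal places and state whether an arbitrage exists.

1.0147 (arbitrage exists)

Around JPY → ZAR → SGD → BRL → JPY: 1 ÷ 6.1101 ÷ 14.180 ÷ 0.25247 × 22.196 = 1.014706
Product > 1; profitable direction is JPY → ZAR → SGD → BRL → JPY.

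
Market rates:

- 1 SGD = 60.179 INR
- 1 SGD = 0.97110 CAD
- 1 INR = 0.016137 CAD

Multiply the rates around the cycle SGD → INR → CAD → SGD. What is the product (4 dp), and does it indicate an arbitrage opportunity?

Around SGD → INR → CAD → SGD: 1 × 60.179 × 0.016137 ÷ 0.97110 = 1.000009
Product ≈ 1 (deviation 0.001%, within rounding noise).

1.0000 (no arbitrage)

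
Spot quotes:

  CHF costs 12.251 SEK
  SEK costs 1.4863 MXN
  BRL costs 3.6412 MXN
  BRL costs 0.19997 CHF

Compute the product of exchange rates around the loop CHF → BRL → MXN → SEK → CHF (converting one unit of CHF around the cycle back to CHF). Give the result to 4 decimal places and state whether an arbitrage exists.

Around CHF → BRL → MXN → SEK → CHF: 1 ÷ 0.19997 × 3.6412 ÷ 1.4863 ÷ 12.251 = 1.000004
Product ≈ 1 (deviation 0.000%, within rounding noise).

1.0000 (no arbitrage)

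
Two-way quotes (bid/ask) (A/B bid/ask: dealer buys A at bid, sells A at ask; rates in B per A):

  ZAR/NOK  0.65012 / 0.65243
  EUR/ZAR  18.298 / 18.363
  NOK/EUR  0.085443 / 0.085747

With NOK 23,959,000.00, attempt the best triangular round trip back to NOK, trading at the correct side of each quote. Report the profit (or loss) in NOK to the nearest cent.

Best loop NOK → EUR → ZAR → NOK:
NOK 23,959,000.00 × 0.085443 (sell NOK at bid) = EUR 2,047,128.84
EUR 2,047,128.84 × 18.298 (sell EUR at bid) = ZAR 37,458,363.46
ZAR 37,458,363.46 × 0.65012 (sell ZAR at bid) = NOK 24,352,431.25

Net profit: NOK 393,431.25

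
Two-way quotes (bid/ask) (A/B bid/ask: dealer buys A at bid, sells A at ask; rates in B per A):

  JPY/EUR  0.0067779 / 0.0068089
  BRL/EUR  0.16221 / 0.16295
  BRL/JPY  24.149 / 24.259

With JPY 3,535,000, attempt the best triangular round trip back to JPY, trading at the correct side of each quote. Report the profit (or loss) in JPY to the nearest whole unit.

Net profit: JPY 15,826

Best loop JPY → EUR → BRL → JPY:
JPY 3,535,000 × 0.0067779 (sell JPY at bid) = EUR 23,959.88
EUR 23,959.88 ÷ 0.16295 (buy BRL at ask) = BRL 147,038.21
BRL 147,038.21 × 24.149 (sell BRL at bid) = JPY 3,550,826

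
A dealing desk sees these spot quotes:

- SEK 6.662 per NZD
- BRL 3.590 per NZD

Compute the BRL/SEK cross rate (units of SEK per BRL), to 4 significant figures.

BRL/SEK = 1.856

1 BRL ÷ 3.590 = 0.278552 NZD
0.278552 NZD × 6.662 = 1.85571 SEK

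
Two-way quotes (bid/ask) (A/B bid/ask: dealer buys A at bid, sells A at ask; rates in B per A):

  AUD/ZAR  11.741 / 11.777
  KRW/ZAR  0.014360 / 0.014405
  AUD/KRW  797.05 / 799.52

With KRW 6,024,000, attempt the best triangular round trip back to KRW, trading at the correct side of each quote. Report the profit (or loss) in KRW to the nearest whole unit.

Best loop KRW → AUD → ZAR → KRW:
KRW 6,024,000 ÷ 799.52 (buy AUD at ask) = AUD 7,534.52
AUD 7,534.52 × 11.741 (sell AUD at bid) = ZAR 88,462.81
ZAR 88,462.81 ÷ 0.014405 (buy KRW at ask) = KRW 6,141,118

Net profit: KRW 117,118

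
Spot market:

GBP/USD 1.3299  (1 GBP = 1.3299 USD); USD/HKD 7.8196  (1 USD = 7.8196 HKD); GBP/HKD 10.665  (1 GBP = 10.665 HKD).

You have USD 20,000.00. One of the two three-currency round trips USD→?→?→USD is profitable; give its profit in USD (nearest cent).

Profitable loop is USD → GBP → HKD → USD:
USD 20,000.00 ÷ 1.3299 = GBP 15,038.72
GBP 15,038.72 × 10.665 = HKD 160,388.00
HKD 160,388.00 ÷ 7.8196 = USD 20,511.02
Profit = USD 20,511.02 − USD 20,000.00

Profit: USD 511.02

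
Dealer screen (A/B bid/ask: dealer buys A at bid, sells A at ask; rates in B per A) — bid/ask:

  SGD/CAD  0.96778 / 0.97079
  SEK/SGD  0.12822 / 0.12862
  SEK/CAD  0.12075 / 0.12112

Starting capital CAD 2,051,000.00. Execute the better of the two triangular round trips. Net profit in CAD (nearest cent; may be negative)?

Best loop CAD → SEK → SGD → CAD:
CAD 2,051,000.00 ÷ 0.12112 (buy SEK at ask) = SEK 16,933,619.55
SEK 16,933,619.55 × 0.12822 (sell SEK at bid) = SGD 2,171,228.70
SGD 2,171,228.70 × 0.96778 (sell SGD at bid) = CAD 2,101,271.71

Net profit: CAD 50,271.71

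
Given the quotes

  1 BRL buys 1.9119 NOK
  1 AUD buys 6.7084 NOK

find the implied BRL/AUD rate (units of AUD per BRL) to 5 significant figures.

1 BRL × 1.9119 = 1.9119 NOK
1.9119 NOK ÷ 6.7084 = 0.285001 AUD

BRL/AUD = 0.28500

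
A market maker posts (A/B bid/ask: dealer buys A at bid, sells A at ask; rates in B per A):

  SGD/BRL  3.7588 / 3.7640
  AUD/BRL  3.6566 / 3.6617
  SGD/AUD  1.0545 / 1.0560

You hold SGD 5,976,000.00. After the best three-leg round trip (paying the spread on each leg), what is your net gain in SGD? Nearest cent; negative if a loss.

Net profit: SGD 145,882.83

Best loop SGD → AUD → BRL → SGD:
SGD 5,976,000.00 × 1.0545 (sell SGD at bid) = AUD 6,301,692.00
AUD 6,301,692.00 × 3.6566 (sell AUD at bid) = BRL 23,042,766.97
BRL 23,042,766.97 ÷ 3.7640 (buy SGD at ask) = SGD 6,121,882.83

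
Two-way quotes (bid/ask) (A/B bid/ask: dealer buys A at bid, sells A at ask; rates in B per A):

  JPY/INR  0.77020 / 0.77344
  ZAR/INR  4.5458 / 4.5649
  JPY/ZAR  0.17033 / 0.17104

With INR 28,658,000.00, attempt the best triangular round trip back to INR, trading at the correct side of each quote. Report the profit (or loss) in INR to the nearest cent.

Net profit: INR 31,350.76

Best loop INR → JPY → ZAR → INR:
INR 28,658,000.00 ÷ 0.77344 (buy JPY at ask) = JPY 37,052,648
JPY 37,052,648 × 0.17033 (sell JPY at bid) = ZAR 6,311,177.52
ZAR 6,311,177.52 × 4.5458 (sell ZAR at bid) = INR 28,689,350.76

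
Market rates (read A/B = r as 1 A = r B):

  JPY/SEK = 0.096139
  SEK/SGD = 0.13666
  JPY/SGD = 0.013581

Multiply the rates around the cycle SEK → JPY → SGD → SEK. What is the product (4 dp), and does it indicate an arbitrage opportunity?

1.0337 (arbitrage exists)

Around SEK → JPY → SGD → SEK: 1 ÷ 0.096139 × 0.013581 ÷ 0.13666 = 1.033691
Product > 1; profitable direction is SEK → JPY → SGD → SEK.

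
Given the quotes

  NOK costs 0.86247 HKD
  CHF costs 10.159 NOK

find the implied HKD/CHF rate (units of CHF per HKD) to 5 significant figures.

HKD/CHF = 0.11413

1 HKD ÷ 0.86247 = 1.15946 NOK
1.15946 NOK ÷ 10.159 = 0.114131 CHF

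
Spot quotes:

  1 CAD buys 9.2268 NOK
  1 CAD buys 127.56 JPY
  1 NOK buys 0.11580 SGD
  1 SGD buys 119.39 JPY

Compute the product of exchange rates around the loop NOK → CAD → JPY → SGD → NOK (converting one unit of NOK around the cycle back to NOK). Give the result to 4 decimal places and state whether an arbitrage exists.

Around NOK → CAD → JPY → SGD → NOK: 1 ÷ 9.2268 × 127.56 ÷ 119.39 ÷ 0.11580 = 0.999970
Product ≈ 1 (deviation 0.003%, within rounding noise).

1.0000 (no arbitrage)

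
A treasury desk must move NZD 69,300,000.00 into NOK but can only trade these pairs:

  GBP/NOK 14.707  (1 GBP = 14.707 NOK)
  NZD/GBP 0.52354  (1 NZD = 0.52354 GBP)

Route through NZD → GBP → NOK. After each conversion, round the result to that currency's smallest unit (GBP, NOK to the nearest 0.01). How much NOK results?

NOK 533,589,402.65

NZD 69,300,000.00 × 0.52354 = GBP 36,281,322.00
GBP 36,281,322.00 × 14.707 = NOK 533,589,402.65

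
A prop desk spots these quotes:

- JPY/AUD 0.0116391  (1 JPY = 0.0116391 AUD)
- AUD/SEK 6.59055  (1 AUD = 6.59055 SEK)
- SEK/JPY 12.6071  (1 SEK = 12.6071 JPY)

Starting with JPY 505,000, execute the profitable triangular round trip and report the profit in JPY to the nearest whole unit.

Profitable loop is JPY → SEK → AUD → JPY:
JPY 505,000 ÷ 12.6071 = SEK 40,056.79
SEK 40,056.79 ÷ 6.59055 = AUD 6,077.91
AUD 6,077.91 ÷ 0.0116391 = JPY 522,198
Profit = JPY 522,198 − JPY 505,000

Profit: JPY 17,198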